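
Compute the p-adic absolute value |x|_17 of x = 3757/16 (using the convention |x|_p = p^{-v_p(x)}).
|3757/16|_17 = 1/289

Step 1 — compute v_17(x) by factoring powers of 17 out of the numerator and denominator: v_17(3757/16) = 2. Step 2 — apply |x|_p = p^{-v_p(x)} = 17^{-2} = 1/289.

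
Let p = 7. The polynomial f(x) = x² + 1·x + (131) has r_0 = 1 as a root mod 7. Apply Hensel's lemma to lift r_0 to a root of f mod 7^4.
r_3 = 1982 (mod 2401)

Hensel: r_{i+1} = r_i − f(r_i)·(f′(r_i))^{-1} mod 7^{i+2}, f′(x) = 2x + 1. Iterate:
  r_0 = 1 (mod 7)
  r_1 = 22 (mod 49)
  r_2 = 267 (mod 343)
  r_3 = 1982 (mod 2401)
Final: r = 1982 satisfies f(r) ≡ 0 mod 7^4.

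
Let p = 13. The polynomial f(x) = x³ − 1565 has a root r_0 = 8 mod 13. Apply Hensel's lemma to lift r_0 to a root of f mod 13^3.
r_2 = 164 (mod 2197)

Hensel: r_{i+1} = r_i − f(r_i)/f′(r_i) mod 13^{i+2}, where f′(x) = 3x². Iterate:
  r_0 = 8 (mod 13)
  r_1 = 164 (mod 169)
  r_2 = 164 (mod 2197)
Final: r = 164 with f(r) ≡ 0 mod 13^3.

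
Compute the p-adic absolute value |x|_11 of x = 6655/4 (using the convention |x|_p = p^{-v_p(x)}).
|6655/4|_11 = 1/1331

Step 1 — compute v_11(x) by factoring powers of 11 out of the numerator and denominator: v_11(6655/4) = 3. Step 2 — apply |x|_p = p^{-v_p(x)} = 11^{-3} = 1/1331.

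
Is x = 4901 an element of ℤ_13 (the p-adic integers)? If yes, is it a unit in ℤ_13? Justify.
x ∈ ℤ_13 but not a unit; v_13(x) = 2 > 0

ℤ_13 = {x ∈ ℚ_13 : v_13(x) ≥ 0} and ℤ_13^× = {x ∈ ℤ_13 : v_13(x) = 0}. Here v_13(4901) = v_13(num) − v_13(den) = 2; compare against these criteria.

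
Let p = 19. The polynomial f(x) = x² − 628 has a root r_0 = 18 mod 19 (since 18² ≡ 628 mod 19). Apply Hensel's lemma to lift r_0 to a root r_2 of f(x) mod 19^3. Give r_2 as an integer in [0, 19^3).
r_2 = 1671 (mod 6859)

Hensel's recurrence: r_{i+1} = r_i − f(r_i)·(f′(r_i))^{-1} mod 19^{i+2}, with f′(x) = 2x. Iterate:
  r_0 = 18 (mod 19)
  r_1 = 227 (mod 361)
  r_2 = 1671 (mod 6859)
Final: r_2 = 1671, and one checks f(r_2) ≡ 0 mod 19^3.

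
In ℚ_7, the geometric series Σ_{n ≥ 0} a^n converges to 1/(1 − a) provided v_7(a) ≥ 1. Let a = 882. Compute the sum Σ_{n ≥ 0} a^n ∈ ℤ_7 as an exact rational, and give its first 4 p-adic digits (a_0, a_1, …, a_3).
Σ a^n = 1/(1 − a) = -1/881;  first 4 digits = (1, 0, 4, 2)

v_7(a) = 2 ≥ 1, so the series converges in ℤ_7 to 1/(1 − a) = 1/(1 − 882) = -1/881. Expand this rational in ℤ_7: compute digits iteratively via d_i = x_i mod 7, x_{i+1} = (x_i − d_i)/7. The first 4 digits are (1, 0, 4, 2).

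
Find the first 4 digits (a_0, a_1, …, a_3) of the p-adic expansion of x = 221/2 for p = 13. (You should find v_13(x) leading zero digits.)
(a_0, …, a_3) = (0, 2, 7, 6)

v_13(221/2) = 1, so a_0 = ... = a_0 = 0. Factor out: x = 13^1 · u with u = 17/2 a unit in ℤ_13. Expand u iteratively via a_{v+i} = u_i mod 13, u_{i+1} = (u_i − a_{v+i})/13:
  u_0 = 17/2;  a_1 = 2;  u_1 = (u_0 − 2)/13 = 1/2
  u_1 = 1/2;  a_2 = 7;  u_2 = (u_1 − 7)/13 = -1/2
  u_2 = -1/2;  a_3 = 6;  u_3 = (u_2 − 6)/13 = -1/2
Digits: (0, 2, 7, 6).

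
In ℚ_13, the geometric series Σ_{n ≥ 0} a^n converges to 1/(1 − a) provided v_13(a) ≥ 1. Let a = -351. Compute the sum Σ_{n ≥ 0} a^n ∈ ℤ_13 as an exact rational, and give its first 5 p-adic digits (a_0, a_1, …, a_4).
Σ a^n = 1/(1 − a) = 1/352;  first 5 digits = (1, 12, 11, 2, 12)

v_13(a) = 1 ≥ 1, so the series converges in ℤ_13 to 1/(1 − a) = 1/(1 − (-351)) = 1/352. Expand this rational in ℤ_13: compute digits iteratively via d_i = x_i mod 13, x_{i+1} = (x_i − d_i)/13. The first 5 digits are (1, 12, 11, 2, 12).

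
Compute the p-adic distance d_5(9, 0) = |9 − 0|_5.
d_5(9, 0) = 1

Step 1 — x − y = 9 − 0 = 9. Step 2 — v_5(9) = 0 (factor: 9 = (5^0 · 9); the sign does not affect v_p). Step 3 — |x − y|_5 = 5^{0} = 1.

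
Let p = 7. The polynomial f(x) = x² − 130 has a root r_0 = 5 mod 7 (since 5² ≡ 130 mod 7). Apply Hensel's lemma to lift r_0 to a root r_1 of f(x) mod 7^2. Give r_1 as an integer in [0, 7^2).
r_1 = 40 (mod 49)

Hensel's recurrence: r_{i+1} = r_i − f(r_i)·(f′(r_i))^{-1} mod 7^{i+2}, with f′(x) = 2x. Iterate:
  r_0 = 5 (mod 7)
  r_1 = 40 (mod 49)
Final: r_1 = 40, and one checks f(r_1) ≡ 0 mod 7^2.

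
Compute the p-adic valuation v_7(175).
v_7(175) = 1

v_7(n) is the largest exponent k such that 7^k divides n. Factor out: 175 = 7^1 · 25. (Sign doesn't affect v_p.) So v_7(175) = 1.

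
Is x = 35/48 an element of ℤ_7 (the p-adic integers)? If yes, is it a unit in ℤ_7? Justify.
x ∈ ℤ_7 but not a unit; v_7(x) = 1 > 0

ℤ_7 = {x ∈ ℚ_7 : v_7(x) ≥ 0} and ℤ_7^× = {x ∈ ℤ_7 : v_7(x) = 0}. Here v_7(35/48) = v_7(num) − v_7(den) = 1; compare against these criteria.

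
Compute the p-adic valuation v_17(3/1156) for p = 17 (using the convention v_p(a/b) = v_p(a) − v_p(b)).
v_17(3/1156) = -2

Factor powers of 17 from the numerator and denominator of the reduced fraction: 3 = 17^0 · 3 and 1156 = 17^2 · 4. Apply v_p(a/b) = v_p(a) − v_p(b): v_17(3/1156) = 0 − 2 = -2.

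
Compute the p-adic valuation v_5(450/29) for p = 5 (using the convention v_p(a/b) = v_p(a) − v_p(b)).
v_5(450/29) = 2

Factor powers of 5 from the numerator and denominator of the reduced fraction: 450 = 5^2 · 18 and 29 = 5^0 · 29. Apply v_p(a/b) = v_p(a) − v_p(b): v_5(450/29) = 2 − 0 = 2.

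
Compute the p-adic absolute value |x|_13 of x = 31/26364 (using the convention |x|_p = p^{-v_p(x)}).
|31/26364|_13 = 2197

Step 1 — compute v_13(x) by factoring powers of 13 out of the numerator and denominator: v_13(31/26364) = -3. Step 2 — apply |x|_p = p^{-v_p(x)} = 13^{3} = 2197.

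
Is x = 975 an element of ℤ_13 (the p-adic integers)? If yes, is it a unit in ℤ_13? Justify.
x ∈ ℤ_13 but not a unit; v_13(x) = 1 > 0

ℤ_13 = {x ∈ ℚ_13 : v_13(x) ≥ 0} and ℤ_13^× = {x ∈ ℤ_13 : v_13(x) = 0}. Here v_13(975) = v_13(num) − v_13(den) = 1; compare against these criteria.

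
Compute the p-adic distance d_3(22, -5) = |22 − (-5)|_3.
d_3(22, -5) = 1/27

Step 1 — x − y = 22 − (-5) = 27. Step 2 — v_3(27) = 3 (factor: 27 = (3^3 · 1); the sign does not affect v_p). Step 3 — |x − y|_3 = 3^{-3} = 1/27.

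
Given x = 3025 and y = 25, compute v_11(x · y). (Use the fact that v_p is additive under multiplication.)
v_11(75625) = 2

v_p(x) = 2 (factor: 3025 = 11^2 · 25); v_p(y) = 0 (factor: 25 = 11^0 · 25). Additivity: v_p(xy) = v_p(x) + v_p(y) = 2 + 0 = 2. (Direct check: xy = 75625 = 11^2 · (625).)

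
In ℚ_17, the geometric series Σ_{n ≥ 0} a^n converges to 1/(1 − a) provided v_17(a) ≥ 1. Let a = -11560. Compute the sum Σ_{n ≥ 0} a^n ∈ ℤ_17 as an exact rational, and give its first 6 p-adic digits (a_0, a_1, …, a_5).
Σ a^n = 1/(1 − a) = 1/11561;  first 6 digits = (1, 0, 11, 14, 1, 9)

v_17(a) = 2 ≥ 1, so the series converges in ℤ_17 to 1/(1 − a) = 1/(1 − (-11560)) = 1/11561. Expand this rational in ℤ_17: compute digits iteratively via d_i = x_i mod 17, x_{i+1} = (x_i − d_i)/17. The first 6 digits are (1, 0, 11, 14, 1, 9).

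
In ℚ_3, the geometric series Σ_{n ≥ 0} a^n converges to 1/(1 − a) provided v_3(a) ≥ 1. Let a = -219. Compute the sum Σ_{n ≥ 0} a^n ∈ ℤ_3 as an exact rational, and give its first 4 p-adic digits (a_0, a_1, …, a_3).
Σ a^n = 1/(1 − a) = 1/220;  first 4 digits = (1, 2, 0, 0)

v_3(a) = 1 ≥ 1, so the series converges in ℤ_3 to 1/(1 − a) = 1/(1 − (-219)) = 1/220. Expand this rational in ℤ_3: compute digits iteratively via d_i = x_i mod 3, x_{i+1} = (x_i − d_i)/3. The first 4 digits are (1, 2, 0, 0).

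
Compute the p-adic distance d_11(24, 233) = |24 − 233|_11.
d_11(24, 233) = 1/11

Step 1 — x − y = 24 − 233 = -209. Step 2 — v_11(-209) = 1 (factor: -209 = −(11^1 · 19); the sign does not affect v_p). Step 3 — |x − y|_11 = 11^{-1} = 1/11.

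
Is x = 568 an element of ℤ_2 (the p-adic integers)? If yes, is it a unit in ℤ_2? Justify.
x ∈ ℤ_2 but not a unit; v_2(x) = 3 > 0

ℤ_2 = {x ∈ ℚ_2 : v_2(x) ≥ 0} and ℤ_2^× = {x ∈ ℤ_2 : v_2(x) = 0}. Here v_2(568) = v_2(num) − v_2(den) = 3; compare against these criteria.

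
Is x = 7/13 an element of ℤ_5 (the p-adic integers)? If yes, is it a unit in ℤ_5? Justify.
x ∈ ℤ_5^× (unit); v_5(x) = 0

ℤ_5 = {x ∈ ℚ_5 : v_5(x) ≥ 0} and ℤ_5^× = {x ∈ ℤ_5 : v_5(x) = 0}. Here v_5(7/13) = v_5(num) − v_5(den) = 0; compare against these criteria.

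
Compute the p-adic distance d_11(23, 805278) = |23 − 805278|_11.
d_11(23, 805278) = 1/161051

Step 1 — x − y = 23 − 805278 = -805255. Step 2 — v_11(-805255) = 5 (factor: -805255 = −(11^5 · 5); the sign does not affect v_p). Step 3 — |x − y|_11 = 11^{-5} = 1/161051.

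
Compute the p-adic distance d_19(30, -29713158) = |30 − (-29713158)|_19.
d_19(30, -29713158) = 1/2476099

Step 1 — x − y = 30 − (-29713158) = 29713188. Step 2 — v_19(29713188) = 5 (factor: 29713188 = (19^5 · 12); the sign does not affect v_p). Step 3 — |x − y|_19 = 19^{-5} = 1/2476099.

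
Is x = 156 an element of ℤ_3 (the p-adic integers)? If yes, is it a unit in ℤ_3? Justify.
x ∈ ℤ_3 but not a unit; v_3(x) = 1 > 0

ℤ_3 = {x ∈ ℚ_3 : v_3(x) ≥ 0} and ℤ_3^× = {x ∈ ℤ_3 : v_3(x) = 0}. Here v_3(156) = v_3(num) − v_3(den) = 1; compare against these criteria.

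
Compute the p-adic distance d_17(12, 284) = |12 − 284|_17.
d_17(12, 284) = 1/17

Step 1 — x − y = 12 − 284 = -272. Step 2 — v_17(-272) = 1 (factor: -272 = −(17^1 · 16); the sign does not affect v_p). Step 3 — |x − y|_17 = 17^{-1} = 1/17.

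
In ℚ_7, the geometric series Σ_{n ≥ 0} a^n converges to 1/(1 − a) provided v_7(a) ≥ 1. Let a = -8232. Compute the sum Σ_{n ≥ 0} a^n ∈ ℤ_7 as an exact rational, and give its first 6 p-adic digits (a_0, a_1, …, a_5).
Σ a^n = 1/(1 − a) = 1/8233;  first 6 digits = (1, 0, 0, 4, 3, 6)

v_7(a) = 3 ≥ 1, so the series converges in ℤ_7 to 1/(1 − a) = 1/(1 − (-8232)) = 1/8233. Expand this rational in ℤ_7: compute digits iteratively via d_i = x_i mod 7, x_{i+1} = (x_i − d_i)/7. The first 6 digits are (1, 0, 0, 4, 3, 6).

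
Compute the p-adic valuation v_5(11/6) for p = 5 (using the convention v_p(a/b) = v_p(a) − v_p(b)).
v_5(11/6) = 0

Factor powers of 5 from the numerator and denominator of the reduced fraction: 11 = 5^0 · 11 and 6 = 5^0 · 6. Apply v_p(a/b) = v_p(a) − v_p(b): v_5(11/6) = 0 − 0 = 0.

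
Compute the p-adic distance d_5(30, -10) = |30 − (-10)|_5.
d_5(30, -10) = 1/5

Step 1 — x − y = 30 − (-10) = 40. Step 2 — v_5(40) = 1 (factor: 40 = (5^1 · 8); the sign does not affect v_p). Step 3 — |x − y|_5 = 5^{-1} = 1/5.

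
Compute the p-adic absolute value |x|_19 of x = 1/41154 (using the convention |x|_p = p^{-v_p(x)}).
|1/41154|_19 = 6859

Step 1 — compute v_19(x) by factoring powers of 19 out of the numerator and denominator: v_19(1/41154) = -3. Step 2 — apply |x|_p = p^{-v_p(x)} = 19^{3} = 6859.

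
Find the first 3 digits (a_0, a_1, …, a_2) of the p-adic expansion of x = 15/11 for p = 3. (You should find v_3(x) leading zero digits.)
(a_0, …, a_2) = (0, 1, 2)

v_3(15/11) = 1, so a_0 = ... = a_0 = 0. Factor out: x = 3^1 · u with u = 5/11 a unit in ℤ_3. Expand u iteratively via a_{v+i} = u_i mod 3, u_{i+1} = (u_i − a_{v+i})/3:
  u_0 = 5/11;  a_1 = 1;  u_1 = (u_0 − 1)/3 = -2/11
  u_1 = -2/11;  a_2 = 2;  u_2 = (u_1 − 2)/3 = -8/11
Digits: (0, 1, 2).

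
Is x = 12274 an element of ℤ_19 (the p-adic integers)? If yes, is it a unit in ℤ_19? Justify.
x ∈ ℤ_19 but not a unit; v_19(x) = 2 > 0

ℤ_19 = {x ∈ ℚ_19 : v_19(x) ≥ 0} and ℤ_19^× = {x ∈ ℤ_19 : v_19(x) = 0}. Here v_19(12274) = v_19(num) − v_19(den) = 2; compare against these criteria.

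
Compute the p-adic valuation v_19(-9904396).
v_19(-9904396) = 5

v_19(n) is the largest exponent k such that 19^k divides n. Factor out: -9904396 = -19^5 · 4. (Sign doesn't affect v_p.) So v_19(-9904396) = 5.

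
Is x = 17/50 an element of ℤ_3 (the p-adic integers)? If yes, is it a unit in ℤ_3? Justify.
x ∈ ℤ_3^× (unit); v_3(x) = 0

ℤ_3 = {x ∈ ℚ_3 : v_3(x) ≥ 0} and ℤ_3^× = {x ∈ ℤ_3 : v_3(x) = 0}. Here v_3(17/50) = v_3(num) − v_3(den) = 0; compare against these criteria.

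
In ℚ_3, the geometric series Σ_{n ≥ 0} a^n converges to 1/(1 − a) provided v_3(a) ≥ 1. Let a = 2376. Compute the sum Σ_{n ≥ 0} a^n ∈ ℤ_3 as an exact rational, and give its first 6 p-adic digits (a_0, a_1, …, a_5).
Σ a^n = 1/(1 − a) = -1/2375;  first 6 digits = (1, 0, 0, 1, 2, 0)

v_3(a) = 3 ≥ 1, so the series converges in ℤ_3 to 1/(1 − a) = 1/(1 − 2376) = -1/2375. Expand this rational in ℤ_3: compute digits iteratively via d_i = x_i mod 3, x_{i+1} = (x_i − d_i)/3. The first 6 digits are (1, 0, 0, 1, 2, 0).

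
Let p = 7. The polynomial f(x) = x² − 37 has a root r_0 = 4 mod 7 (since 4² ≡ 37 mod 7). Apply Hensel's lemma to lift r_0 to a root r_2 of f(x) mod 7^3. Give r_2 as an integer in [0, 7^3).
r_2 = 123 (mod 343)

Hensel's recurrence: r_{i+1} = r_i − f(r_i)·(f′(r_i))^{-1} mod 7^{i+2}, with f′(x) = 2x. Iterate:
  r_0 = 4 (mod 7)
  r_1 = 25 (mod 49)
  r_2 = 123 (mod 343)
Final: r_2 = 123, and one checks f(r_2) ≡ 0 mod 7^3.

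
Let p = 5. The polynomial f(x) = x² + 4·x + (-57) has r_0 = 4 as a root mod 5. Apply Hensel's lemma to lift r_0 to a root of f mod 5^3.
r_2 = 79 (mod 125)

Hensel: r_{i+1} = r_i − f(r_i)·(f′(r_i))^{-1} mod 5^{i+2}, f′(x) = 2x + 4. Iterate:
  r_0 = 4 (mod 5)
  r_1 = 4 (mod 25)
  r_2 = 79 (mod 125)
Final: r = 79 satisfies f(r) ≡ 0 mod 5^3.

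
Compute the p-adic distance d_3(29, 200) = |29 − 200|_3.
d_3(29, 200) = 1/9

Step 1 — x − y = 29 − 200 = -171. Step 2 — v_3(-171) = 2 (factor: -171 = −(3^2 · 19); the sign does not affect v_p). Step 3 — |x − y|_3 = 3^{-2} = 1/9.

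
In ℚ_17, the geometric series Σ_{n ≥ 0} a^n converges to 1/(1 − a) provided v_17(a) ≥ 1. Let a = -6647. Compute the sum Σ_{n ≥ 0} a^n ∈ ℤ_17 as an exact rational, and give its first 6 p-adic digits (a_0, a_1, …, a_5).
Σ a^n = 1/(1 − a) = 1/6648;  first 6 digits = (1, 0, 11, 15, 1, 14)

v_17(a) = 2 ≥ 1, so the series converges in ℤ_17 to 1/(1 − a) = 1/(1 − (-6647)) = 1/6648. Expand this rational in ℤ_17: compute digits iteratively via d_i = x_i mod 17, x_{i+1} = (x_i − d_i)/17. The first 6 digits are (1, 0, 11, 15, 1, 14).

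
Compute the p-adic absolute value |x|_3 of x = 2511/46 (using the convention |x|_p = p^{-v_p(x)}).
|2511/46|_3 = 1/81

Step 1 — compute v_3(x) by factoring powers of 3 out of the numerator and denominator: v_3(2511/46) = 4. Step 2 — apply |x|_p = p^{-v_p(x)} = 3^{-4} = 1/81.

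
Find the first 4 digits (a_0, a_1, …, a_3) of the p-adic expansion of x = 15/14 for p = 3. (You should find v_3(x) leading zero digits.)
(a_0, …, a_3) = (0, 1, 0, 1)

v_3(15/14) = 1, so a_0 = ... = a_0 = 0. Factor out: x = 3^1 · u with u = 5/14 a unit in ℤ_3. Expand u iteratively via a_{v+i} = u_i mod 3, u_{i+1} = (u_i − a_{v+i})/3:
  u_0 = 5/14;  a_1 = 1;  u_1 = (u_0 − 1)/3 = -3/14
  u_1 = -3/14;  a_2 = 0;  u_2 = (u_1 − 0)/3 = -1/14
  u_2 = -1/14;  a_3 = 1;  u_3 = (u_2 − 1)/3 = -5/14
Digits: (0, 1, 0, 1).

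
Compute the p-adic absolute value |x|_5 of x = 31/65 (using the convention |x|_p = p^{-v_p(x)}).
|31/65|_5 = 5

Step 1 — compute v_5(x) by factoring powers of 5 out of the numerator and denominator: v_5(31/65) = -1. Step 2 — apply |x|_p = p^{-v_p(x)} = 5^{1} = 5.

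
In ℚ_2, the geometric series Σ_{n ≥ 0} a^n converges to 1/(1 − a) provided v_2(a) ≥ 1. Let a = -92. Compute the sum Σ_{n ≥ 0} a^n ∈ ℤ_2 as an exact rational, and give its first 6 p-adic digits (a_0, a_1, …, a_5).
Σ a^n = 1/(1 − a) = 1/93;  first 6 digits = (1, 0, 1, 0, 1, 1)

v_2(a) = 2 ≥ 1, so the series converges in ℤ_2 to 1/(1 − a) = 1/(1 − (-92)) = 1/93. Expand this rational in ℤ_2: compute digits iteratively via d_i = x_i mod 2, x_{i+1} = (x_i − d_i)/2. The first 6 digits are (1, 0, 1, 0, 1, 1).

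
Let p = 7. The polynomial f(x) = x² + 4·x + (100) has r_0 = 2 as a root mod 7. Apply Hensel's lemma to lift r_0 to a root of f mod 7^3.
r_2 = 135 (mod 343)

Hensel: r_{i+1} = r_i − f(r_i)·(f′(r_i))^{-1} mod 7^{i+2}, f′(x) = 2x + 4. Iterate:
  r_0 = 2 (mod 7)
  r_1 = 37 (mod 49)
  r_2 = 135 (mod 343)
Final: r = 135 satisfies f(r) ≡ 0 mod 7^3.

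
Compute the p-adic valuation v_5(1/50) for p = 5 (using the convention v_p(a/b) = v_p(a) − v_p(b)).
v_5(1/50) = -2

Factor powers of 5 from the numerator and denominator of the reduced fraction: 1 = 5^0 · 1 and 50 = 5^2 · 2. Apply v_p(a/b) = v_p(a) − v_p(b): v_5(1/50) = 0 − 2 = -2.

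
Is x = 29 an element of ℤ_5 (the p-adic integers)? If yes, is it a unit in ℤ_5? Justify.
x ∈ ℤ_5^× (unit); v_5(x) = 0

ℤ_5 = {x ∈ ℚ_5 : v_5(x) ≥ 0} and ℤ_5^× = {x ∈ ℤ_5 : v_5(x) = 0}. Here v_5(29) = v_5(num) − v_5(den) = 0; compare against these criteria.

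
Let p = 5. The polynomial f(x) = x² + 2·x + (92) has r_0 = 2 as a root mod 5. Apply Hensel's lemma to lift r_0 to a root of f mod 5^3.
r_2 = 27 (mod 125)

Hensel: r_{i+1} = r_i − f(r_i)·(f′(r_i))^{-1} mod 5^{i+2}, f′(x) = 2x + 2. Iterate:
  r_0 = 2 (mod 5)
  r_1 = 2 (mod 25)
  r_2 = 27 (mod 125)
Final: r = 27 satisfies f(r) ≡ 0 mod 5^3.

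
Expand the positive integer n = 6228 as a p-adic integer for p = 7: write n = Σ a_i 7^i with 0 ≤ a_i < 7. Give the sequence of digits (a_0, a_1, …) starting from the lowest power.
(a_0, a_1, …) = (5, 0, 1, 4, 2)

Repeated division by 7 gives the digits low-to-high: 6228 = 5 + 1·7^2 + 4·7^3 + 2·7^4. Digit sequence: (5, 0, 1, 4, 2).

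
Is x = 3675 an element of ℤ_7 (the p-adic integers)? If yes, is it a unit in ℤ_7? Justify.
x ∈ ℤ_7 but not a unit; v_7(x) = 2 > 0

ℤ_7 = {x ∈ ℚ_7 : v_7(x) ≥ 0} and ℤ_7^× = {x ∈ ℤ_7 : v_7(x) = 0}. Here v_7(3675) = v_7(num) − v_7(den) = 2; compare against these criteria.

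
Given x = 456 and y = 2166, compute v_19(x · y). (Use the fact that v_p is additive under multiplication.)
v_19(987696) = 3

v_p(x) = 1 (factor: 456 = 19^1 · 24); v_p(y) = 2 (factor: 2166 = 19^2 · 6). Additivity: v_p(xy) = v_p(x) + v_p(y) = 1 + 2 = 3. (Direct check: xy = 987696 = 19^3 · (144).)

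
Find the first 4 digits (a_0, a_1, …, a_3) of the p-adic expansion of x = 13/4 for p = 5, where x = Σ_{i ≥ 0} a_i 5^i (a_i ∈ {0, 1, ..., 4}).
(a_0, …, a_3) = (2, 4, 3, 3)

v_5(13/4) = 0 (numerator and denominator both coprime to 5), so x ∈ ℤ_5^×. Compute digits iteratively via a_i = x_i mod 5, x_{i+1} = (x_i − a_i)/5, with x_0 = x:
  x_0 = 13/4;  a_0 = 2;  x_1 = (x_0 − 2)/5 = 1/4
  x_1 = 1/4;  a_1 = 4;  x_2 = (x_1 − 4)/5 = -3/4
  x_2 = -3/4;  a_2 = 3;  x_3 = (x_2 − 3)/5 = -3/4
  x_3 = -3/4;  a_3 = 3;  x_4 = (x_3 − 3)/5 = -3/4
Digits: (2, 4, 3, 3).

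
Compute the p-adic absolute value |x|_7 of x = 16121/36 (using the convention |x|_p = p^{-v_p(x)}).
|16121/36|_7 = 1/343

Step 1 — compute v_7(x) by factoring powers of 7 out of the numerator and denominator: v_7(16121/36) = 3. Step 2 — apply |x|_p = p^{-v_p(x)} = 7^{-3} = 1/343.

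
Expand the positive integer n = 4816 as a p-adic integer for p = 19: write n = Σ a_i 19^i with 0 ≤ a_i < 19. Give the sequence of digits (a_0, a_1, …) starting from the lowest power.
(a_0, a_1, …) = (9, 6, 13)

Repeated division by 19 gives the digits low-to-high: 4816 = 9 + 6·19^1 + 13·19^2. Digit sequence: (9, 6, 13).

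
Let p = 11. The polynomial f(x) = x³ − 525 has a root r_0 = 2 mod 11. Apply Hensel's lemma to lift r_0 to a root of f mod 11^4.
r_3 = 5601 (mod 14641)

Hensel: r_{i+1} = r_i − f(r_i)/f′(r_i) mod 11^{i+2}, where f′(x) = 3x². Iterate:
  r_0 = 2 (mod 11)
  r_1 = 35 (mod 121)
  r_2 = 277 (mod 1331)
  r_3 = 5601 (mod 14641)
Final: r = 5601 with f(r) ≡ 0 mod 11^4.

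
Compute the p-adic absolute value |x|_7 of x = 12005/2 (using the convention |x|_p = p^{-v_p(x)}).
|12005/2|_7 = 1/2401

Step 1 — compute v_7(x) by factoring powers of 7 out of the numerator and denominator: v_7(12005/2) = 4. Step 2 — apply |x|_p = p^{-v_p(x)} = 7^{-4} = 1/2401.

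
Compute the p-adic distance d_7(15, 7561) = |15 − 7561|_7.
d_7(15, 7561) = 1/343

Step 1 — x − y = 15 − 7561 = -7546. Step 2 — v_7(-7546) = 3 (factor: -7546 = −(7^3 · 22); the sign does not affect v_p). Step 3 — |x − y|_7 = 7^{-3} = 1/343.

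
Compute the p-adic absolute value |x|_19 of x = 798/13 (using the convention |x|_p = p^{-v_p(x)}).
|798/13|_19 = 1/19

Step 1 — compute v_19(x) by factoring powers of 19 out of the numerator and denominator: v_19(798/13) = 1. Step 2 — apply |x|_p = p^{-v_p(x)} = 19^{-1} = 1/19.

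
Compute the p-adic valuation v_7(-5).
v_7(-5) = 0

v_7(n) is the largest exponent k such that 7^k divides n. Factor out: -5 = -7^0 · 5. (Sign doesn't affect v_p.) So v_7(-5) = 0.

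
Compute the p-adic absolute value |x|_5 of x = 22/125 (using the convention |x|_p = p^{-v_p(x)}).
|22/125|_5 = 125

Step 1 — compute v_5(x) by factoring powers of 5 out of the numerator and denominator: v_5(22/125) = -3. Step 2 — apply |x|_p = p^{-v_p(x)} = 5^{3} = 125.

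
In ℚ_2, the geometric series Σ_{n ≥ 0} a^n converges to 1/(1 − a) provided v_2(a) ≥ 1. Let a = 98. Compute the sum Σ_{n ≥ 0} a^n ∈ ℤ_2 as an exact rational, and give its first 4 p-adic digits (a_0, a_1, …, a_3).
Σ a^n = 1/(1 − a) = -1/97;  first 4 digits = (1, 1, 1, 1)

v_2(a) = 1 ≥ 1, so the series converges in ℤ_2 to 1/(1 − a) = 1/(1 − 98) = -1/97. Expand this rational in ℤ_2: compute digits iteratively via d_i = x_i mod 2, x_{i+1} = (x_i − d_i)/2. The first 4 digits are (1, 1, 1, 1).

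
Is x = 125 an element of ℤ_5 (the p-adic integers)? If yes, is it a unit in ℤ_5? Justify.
x ∈ ℤ_5 but not a unit; v_5(x) = 3 > 0

ℤ_5 = {x ∈ ℚ_5 : v_5(x) ≥ 0} and ℤ_5^× = {x ∈ ℤ_5 : v_5(x) = 0}. Here v_5(125) = v_5(num) − v_5(den) = 3; compare against these criteria.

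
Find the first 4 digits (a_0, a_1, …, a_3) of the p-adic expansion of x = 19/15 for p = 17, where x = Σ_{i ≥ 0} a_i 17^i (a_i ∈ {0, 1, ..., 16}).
(a_0, …, a_3) = (16, 15, 7, 12)

v_17(19/15) = 0 (numerator and denominator both coprime to 17), so x ∈ ℤ_17^×. Compute digits iteratively via a_i = x_i mod 17, x_{i+1} = (x_i − a_i)/17, with x_0 = x:
  x_0 = 19/15;  a_0 = 16;  x_1 = (x_0 − 16)/17 = -13/15
  x_1 = -13/15;  a_1 = 15;  x_2 = (x_1 − 15)/17 = -14/15
  x_2 = -14/15;  a_2 = 7;  x_3 = (x_2 − 7)/17 = -7/15
  x_3 = -7/15;  a_3 = 12;  x_4 = (x_3 − 12)/17 = -11/15
Digits: (16, 15, 7, 12).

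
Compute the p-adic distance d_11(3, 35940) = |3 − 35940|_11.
d_11(3, 35940) = 1/1331

Step 1 — x − y = 3 − 35940 = -35937. Step 2 — v_11(-35937) = 3 (factor: -35937 = −(11^3 · 27); the sign does not affect v_p). Step 3 — |x − y|_11 = 11^{-3} = 1/1331.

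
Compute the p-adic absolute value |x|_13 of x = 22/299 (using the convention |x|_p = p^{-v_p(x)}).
|22/299|_13 = 13

Step 1 — compute v_13(x) by factoring powers of 13 out of the numerator and denominator: v_13(22/299) = -1. Step 2 — apply |x|_p = p^{-v_p(x)} = 13^{1} = 13.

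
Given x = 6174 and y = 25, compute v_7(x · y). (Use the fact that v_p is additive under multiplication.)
v_7(154350) = 3

v_p(x) = 3 (factor: 6174 = 7^3 · 18); v_p(y) = 0 (factor: 25 = 7^0 · 25). Additivity: v_p(xy) = v_p(x) + v_p(y) = 3 + 0 = 3. (Direct check: xy = 154350 = 7^3 · (450).)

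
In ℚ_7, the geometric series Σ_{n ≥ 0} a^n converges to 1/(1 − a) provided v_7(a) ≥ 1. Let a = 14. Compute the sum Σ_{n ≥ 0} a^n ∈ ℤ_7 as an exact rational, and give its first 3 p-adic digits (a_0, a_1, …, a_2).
Σ a^n = 1/(1 − a) = -1/13;  first 3 digits = (1, 2, 4)

v_7(a) = 1 ≥ 1, so the series converges in ℤ_7 to 1/(1 − a) = 1/(1 − 14) = -1/13. Expand this rational in ℤ_7: compute digits iteratively via d_i = x_i mod 7, x_{i+1} = (x_i − d_i)/7. The first 3 digits are (1, 2, 4).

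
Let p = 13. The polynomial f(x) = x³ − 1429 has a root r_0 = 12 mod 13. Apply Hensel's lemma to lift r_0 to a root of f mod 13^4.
r_3 = 6278 (mod 28561)

Hensel: r_{i+1} = r_i − f(r_i)/f′(r_i) mod 13^{i+2}, where f′(x) = 3x². Iterate:
  r_0 = 12 (mod 13)
  r_1 = 25 (mod 169)
  r_2 = 1884 (mod 2197)
  r_3 = 6278 (mod 28561)
Final: r = 6278 with f(r) ≡ 0 mod 13^4.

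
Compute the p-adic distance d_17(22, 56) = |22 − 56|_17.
d_17(22, 56) = 1/17

Step 1 — x − y = 22 − 56 = -34. Step 2 — v_17(-34) = 1 (factor: -34 = −(17^1 · 2); the sign does not affect v_p). Step 3 — |x − y|_17 = 17^{-1} = 1/17.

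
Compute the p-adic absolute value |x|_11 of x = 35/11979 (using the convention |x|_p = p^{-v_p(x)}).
|35/11979|_11 = 1331

Step 1 — compute v_11(x) by factoring powers of 11 out of the numerator and denominator: v_11(35/11979) = -3. Step 2 — apply |x|_p = p^{-v_p(x)} = 11^{3} = 1331.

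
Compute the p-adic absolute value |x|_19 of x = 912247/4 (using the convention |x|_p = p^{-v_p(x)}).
|912247/4|_19 = 1/130321

Step 1 — compute v_19(x) by factoring powers of 19 out of the numerator and denominator: v_19(912247/4) = 4. Step 2 — apply |x|_p = p^{-v_p(x)} = 19^{-4} = 1/130321.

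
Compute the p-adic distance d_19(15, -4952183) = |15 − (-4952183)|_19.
d_19(15, -4952183) = 1/2476099

Step 1 — x − y = 15 − (-4952183) = 4952198. Step 2 — v_19(4952198) = 5 (factor: 4952198 = (19^5 · 2); the sign does not affect v_p). Step 3 — |x − y|_19 = 19^{-5} = 1/2476099.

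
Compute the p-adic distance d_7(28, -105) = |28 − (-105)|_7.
d_7(28, -105) = 1/7

Step 1 — x − y = 28 − (-105) = 133. Step 2 — v_7(133) = 1 (factor: 133 = (7^1 · 19); the sign does not affect v_p). Step 3 — |x − y|_7 = 7^{-1} = 1/7.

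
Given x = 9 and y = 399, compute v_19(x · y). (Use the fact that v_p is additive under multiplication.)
v_19(3591) = 1

v_p(x) = 0 (factor: 9 = 19^0 · 9); v_p(y) = 1 (factor: 399 = 19^1 · 21). Additivity: v_p(xy) = v_p(x) + v_p(y) = 0 + 1 = 1. (Direct check: xy = 3591 = 19^1 · (189).)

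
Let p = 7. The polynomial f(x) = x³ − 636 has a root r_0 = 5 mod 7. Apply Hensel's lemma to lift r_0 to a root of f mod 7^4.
r_3 = 215 (mod 2401)

Hensel: r_{i+1} = r_i − f(r_i)/f′(r_i) mod 7^{i+2}, where f′(x) = 3x². Iterate:
  r_0 = 5 (mod 7)
  r_1 = 19 (mod 49)
  r_2 = 215 (mod 343)
  r_3 = 215 (mod 2401)
Final: r = 215 with f(r) ≡ 0 mod 7^4.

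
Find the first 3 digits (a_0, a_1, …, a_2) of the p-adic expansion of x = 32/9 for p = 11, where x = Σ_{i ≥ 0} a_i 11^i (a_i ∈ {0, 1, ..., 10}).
(a_0, …, a_2) = (6, 1, 6)

v_11(32/9) = 0 (numerator and denominator both coprime to 11), so x ∈ ℤ_11^×. Compute digits iteratively via a_i = x_i mod 11, x_{i+1} = (x_i − a_i)/11, with x_0 = x:
  x_0 = 32/9;  a_0 = 6;  x_1 = (x_0 − 6)/11 = -2/9
  x_1 = -2/9;  a_1 = 1;  x_2 = (x_1 − 1)/11 = -1/9
  x_2 = -1/9;  a_2 = 6;  x_3 = (x_2 − 6)/11 = -5/9
Digits: (6, 1, 6).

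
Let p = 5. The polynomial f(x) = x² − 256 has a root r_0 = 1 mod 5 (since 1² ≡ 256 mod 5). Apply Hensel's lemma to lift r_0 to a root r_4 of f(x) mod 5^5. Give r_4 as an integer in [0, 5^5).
r_4 = 16 (mod 3125)

Hensel's recurrence: r_{i+1} = r_i − f(r_i)·(f′(r_i))^{-1} mod 5^{i+2}, with f′(x) = 2x. Iterate:
  r_0 = 1 (mod 5)
  r_1 = 16 (mod 25)
  r_2 = 16 (mod 125)
  r_3 = 16 (mod 625)
  r_4 = 16 (mod 3125)
Final: r_4 = 16, and one checks f(r_4) ≡ 0 mod 5^5.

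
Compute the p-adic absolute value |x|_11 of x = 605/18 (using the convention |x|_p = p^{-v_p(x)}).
|605/18|_11 = 1/121

Step 1 — compute v_11(x) by factoring powers of 11 out of the numerator and denominator: v_11(605/18) = 2. Step 2 — apply |x|_p = p^{-v_p(x)} = 11^{-2} = 1/121.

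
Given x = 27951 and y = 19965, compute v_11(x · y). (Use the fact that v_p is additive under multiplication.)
v_11(558041715) = 6

v_p(x) = 3 (factor: 27951 = 11^3 · 21); v_p(y) = 3 (factor: 19965 = 11^3 · 15). Additivity: v_p(xy) = v_p(x) + v_p(y) = 3 + 3 = 6. (Direct check: xy = 558041715 = 11^6 · (315).)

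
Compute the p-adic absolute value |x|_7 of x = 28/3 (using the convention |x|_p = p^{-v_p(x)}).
|28/3|_7 = 1/7

Step 1 — compute v_7(x) by factoring powers of 7 out of the numerator and denominator: v_7(28/3) = 1. Step 2 — apply |x|_p = p^{-v_p(x)} = 7^{-1} = 1/7.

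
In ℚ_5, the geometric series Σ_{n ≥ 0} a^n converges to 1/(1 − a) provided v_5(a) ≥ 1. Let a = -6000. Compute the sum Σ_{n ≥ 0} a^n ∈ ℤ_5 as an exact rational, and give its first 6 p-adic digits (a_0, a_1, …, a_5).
Σ a^n = 1/(1 − a) = 1/6001;  first 6 digits = (1, 0, 0, 2, 0, 3)

v_5(a) = 3 ≥ 1, so the series converges in ℤ_5 to 1/(1 − a) = 1/(1 − (-6000)) = 1/6001. Expand this rational in ℤ_5: compute digits iteratively via d_i = x_i mod 5, x_{i+1} = (x_i − d_i)/5. The first 6 digits are (1, 0, 0, 2, 0, 3).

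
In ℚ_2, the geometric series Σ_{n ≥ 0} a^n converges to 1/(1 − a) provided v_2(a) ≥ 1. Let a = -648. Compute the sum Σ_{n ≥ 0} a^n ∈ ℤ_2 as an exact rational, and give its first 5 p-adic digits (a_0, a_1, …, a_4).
Σ a^n = 1/(1 − a) = 1/649;  first 5 digits = (1, 0, 0, 1, 1)

v_2(a) = 3 ≥ 1, so the series converges in ℤ_2 to 1/(1 − a) = 1/(1 − (-648)) = 1/649. Expand this rational in ℤ_2: compute digits iteratively via d_i = x_i mod 2, x_{i+1} = (x_i − d_i)/2. The first 5 digits are (1, 0, 0, 1, 1).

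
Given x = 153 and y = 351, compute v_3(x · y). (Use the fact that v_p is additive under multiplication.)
v_3(53703) = 5

v_p(x) = 2 (factor: 153 = 3^2 · 17); v_p(y) = 3 (factor: 351 = 3^3 · 13). Additivity: v_p(xy) = v_p(x) + v_p(y) = 2 + 3 = 5. (Direct check: xy = 53703 = 3^5 · (221).)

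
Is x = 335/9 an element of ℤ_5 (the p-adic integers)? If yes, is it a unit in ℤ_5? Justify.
x ∈ ℤ_5 but not a unit; v_5(x) = 1 > 0

ℤ_5 = {x ∈ ℚ_5 : v_5(x) ≥ 0} and ℤ_5^× = {x ∈ ℤ_5 : v_5(x) = 0}. Here v_5(335/9) = v_5(num) − v_5(den) = 1; compare against these criteria.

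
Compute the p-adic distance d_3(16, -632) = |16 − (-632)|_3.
d_3(16, -632) = 1/81

Step 1 — x − y = 16 − (-632) = 648. Step 2 — v_3(648) = 4 (factor: 648 = (3^4 · 8); the sign does not affect v_p). Step 3 — |x − y|_3 = 3^{-4} = 1/81.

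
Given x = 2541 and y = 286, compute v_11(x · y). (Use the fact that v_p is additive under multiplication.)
v_11(726726) = 3

v_p(x) = 2 (factor: 2541 = 11^2 · 21); v_p(y) = 1 (factor: 286 = 11^1 · 26). Additivity: v_p(xy) = v_p(x) + v_p(y) = 2 + 1 = 3. (Direct check: xy = 726726 = 11^3 · (546).)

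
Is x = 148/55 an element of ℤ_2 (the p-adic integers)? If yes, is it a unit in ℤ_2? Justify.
x ∈ ℤ_2 but not a unit; v_2(x) = 2 > 0

ℤ_2 = {x ∈ ℚ_2 : v_2(x) ≥ 0} and ℤ_2^× = {x ∈ ℤ_2 : v_2(x) = 0}. Here v_2(148/55) = v_2(num) − v_2(den) = 2; compare against these criteria.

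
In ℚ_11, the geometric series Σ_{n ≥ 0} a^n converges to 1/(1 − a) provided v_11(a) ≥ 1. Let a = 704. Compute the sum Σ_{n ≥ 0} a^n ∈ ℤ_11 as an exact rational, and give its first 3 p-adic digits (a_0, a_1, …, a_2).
Σ a^n = 1/(1 − a) = -1/703;  first 3 digits = (1, 9, 9)

v_11(a) = 1 ≥ 1, so the series converges in ℤ_11 to 1/(1 − a) = 1/(1 − 704) = -1/703. Expand this rational in ℤ_11: compute digits iteratively via d_i = x_i mod 11, x_{i+1} = (x_i − d_i)/11. The first 3 digits are (1, 9, 9).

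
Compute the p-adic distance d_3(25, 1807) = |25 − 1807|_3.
d_3(25, 1807) = 1/81

Step 1 — x − y = 25 − 1807 = -1782. Step 2 — v_3(-1782) = 4 (factor: -1782 = −(3^4 · 22); the sign does not affect v_p). Step 3 — |x − y|_3 = 3^{-4} = 1/81.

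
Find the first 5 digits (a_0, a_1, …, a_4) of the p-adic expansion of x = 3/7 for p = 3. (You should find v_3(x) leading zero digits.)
(a_0, …, a_4) = (0, 1, 1, 0, 2)

v_3(3/7) = 1, so a_0 = ... = a_0 = 0. Factor out: x = 3^1 · u with u = 1/7 a unit in ℤ_3. Expand u iteratively via a_{v+i} = u_i mod 3, u_{i+1} = (u_i − a_{v+i})/3:
  u_0 = 1/7;  a_1 = 1;  u_1 = (u_0 − 1)/3 = -2/7
  u_1 = -2/7;  a_2 = 1;  u_2 = (u_1 − 1)/3 = -3/7
  u_2 = -3/7;  a_3 = 0;  u_3 = (u_2 − 0)/3 = -1/7
  u_3 = -1/7;  a_4 = 2;  u_4 = (u_3 − 2)/3 = -5/7
Digits: (0, 1, 1, 0, 2).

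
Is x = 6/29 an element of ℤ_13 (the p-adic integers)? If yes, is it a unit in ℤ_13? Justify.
x ∈ ℤ_13^× (unit); v_13(x) = 0

ℤ_13 = {x ∈ ℚ_13 : v_13(x) ≥ 0} and ℤ_13^× = {x ∈ ℤ_13 : v_13(x) = 0}. Here v_13(6/29) = v_13(num) − v_13(den) = 0; compare against these criteria.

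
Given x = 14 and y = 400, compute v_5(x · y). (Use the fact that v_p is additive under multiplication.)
v_5(5600) = 2

v_p(x) = 0 (factor: 14 = 5^0 · 14); v_p(y) = 2 (factor: 400 = 5^2 · 16). Additivity: v_p(xy) = v_p(x) + v_p(y) = 0 + 2 = 2. (Direct check: xy = 5600 = 5^2 · (224).)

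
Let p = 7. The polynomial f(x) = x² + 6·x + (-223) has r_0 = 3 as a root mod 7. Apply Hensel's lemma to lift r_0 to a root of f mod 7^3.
r_2 = 248 (mod 343)

Hensel: r_{i+1} = r_i − f(r_i)·(f′(r_i))^{-1} mod 7^{i+2}, f′(x) = 2x + 6. Iterate:
  r_0 = 3 (mod 7)
  r_1 = 3 (mod 49)
  r_2 = 248 (mod 343)
Final: r = 248 satisfies f(r) ≡ 0 mod 7^3.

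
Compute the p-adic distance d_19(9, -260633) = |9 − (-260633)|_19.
d_19(9, -260633) = 1/130321

Step 1 — x − y = 9 − (-260633) = 260642. Step 2 — v_19(260642) = 4 (factor: 260642 = (19^4 · 2); the sign does not affect v_p). Step 3 — |x − y|_19 = 19^{-4} = 1/130321.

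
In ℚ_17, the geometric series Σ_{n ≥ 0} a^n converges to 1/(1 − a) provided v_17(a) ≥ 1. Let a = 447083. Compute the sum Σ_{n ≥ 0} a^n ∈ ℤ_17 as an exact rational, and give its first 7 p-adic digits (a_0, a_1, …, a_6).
Σ a^n = 1/(1 − a) = -1/447082;  first 7 digits = (1, 0, 0, 6, 5, 0, 2)

v_17(a) = 3 ≥ 1, so the series converges in ℤ_17 to 1/(1 − a) = 1/(1 − 447083) = -1/447082. Expand this rational in ℤ_17: compute digits iteratively via d_i = x_i mod 17, x_{i+1} = (x_i − d_i)/17. The first 7 digits are (1, 0, 0, 6, 5, 0, 2).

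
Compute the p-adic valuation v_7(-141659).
v_7(-141659) = 4

v_7(n) is the largest exponent k such that 7^k divides n. Factor out: -141659 = -7^4 · 59. (Sign doesn't affect v_p.) So v_7(-141659) = 4.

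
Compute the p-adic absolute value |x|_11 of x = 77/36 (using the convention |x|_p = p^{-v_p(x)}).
|77/36|_11 = 1/11

Step 1 — compute v_11(x) by factoring powers of 11 out of the numerator and denominator: v_11(77/36) = 1. Step 2 — apply |x|_p = p^{-v_p(x)} = 11^{-1} = 1/11.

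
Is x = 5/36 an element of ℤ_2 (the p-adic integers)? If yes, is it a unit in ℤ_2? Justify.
x ∉ ℤ_2 (v_2(x) = -2 < 0)

ℤ_2 = {x ∈ ℚ_2 : v_2(x) ≥ 0} and ℤ_2^× = {x ∈ ℤ_2 : v_2(x) = 0}. Here v_2(5/36) = v_2(num) − v_2(den) = -2; compare against these criteria.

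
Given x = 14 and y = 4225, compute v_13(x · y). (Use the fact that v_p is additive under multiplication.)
v_13(59150) = 2

v_p(x) = 0 (factor: 14 = 13^0 · 14); v_p(y) = 2 (factor: 4225 = 13^2 · 25). Additivity: v_p(xy) = v_p(x) + v_p(y) = 0 + 2 = 2. (Direct check: xy = 59150 = 13^2 · (350).)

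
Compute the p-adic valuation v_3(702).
v_3(702) = 3

v_3(n) is the largest exponent k such that 3^k divides n. Factor out: 702 = 3^3 · 26. (Sign doesn't affect v_p.) So v_3(702) = 3.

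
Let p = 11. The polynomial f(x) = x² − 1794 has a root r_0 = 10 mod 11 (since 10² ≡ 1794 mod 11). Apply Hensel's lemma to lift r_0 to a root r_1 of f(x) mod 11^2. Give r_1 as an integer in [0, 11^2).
r_1 = 10 (mod 121)

Hensel's recurrence: r_{i+1} = r_i − f(r_i)·(f′(r_i))^{-1} mod 11^{i+2}, with f′(x) = 2x. Iterate:
  r_0 = 10 (mod 11)
  r_1 = 10 (mod 121)
Final: r_1 = 10, and one checks f(r_1) ≡ 0 mod 11^2.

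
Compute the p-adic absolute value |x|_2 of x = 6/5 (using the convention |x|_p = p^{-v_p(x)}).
|6/5|_2 = 1/2

Step 1 — compute v_2(x) by factoring powers of 2 out of the numerator and denominator: v_2(6/5) = 1. Step 2 — apply |x|_p = p^{-v_p(x)} = 2^{-1} = 1/2.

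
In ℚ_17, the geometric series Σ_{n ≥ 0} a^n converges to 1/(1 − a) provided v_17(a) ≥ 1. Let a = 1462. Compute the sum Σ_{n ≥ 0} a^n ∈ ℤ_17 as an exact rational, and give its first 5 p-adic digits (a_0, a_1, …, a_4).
Σ a^n = 1/(1 − a) = -1/1461;  first 5 digits = (1, 1, 6, 11, 7)

v_17(a) = 1 ≥ 1, so the series converges in ℤ_17 to 1/(1 − a) = 1/(1 − 1462) = -1/1461. Expand this rational in ℤ_17: compute digits iteratively via d_i = x_i mod 17, x_{i+1} = (x_i − d_i)/17. The first 5 digits are (1, 1, 6, 11, 7).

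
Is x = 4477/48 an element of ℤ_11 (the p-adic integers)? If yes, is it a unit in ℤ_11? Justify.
x ∈ ℤ_11 but not a unit; v_11(x) = 2 > 0

ℤ_11 = {x ∈ ℚ_11 : v_11(x) ≥ 0} and ℤ_11^× = {x ∈ ℤ_11 : v_11(x) = 0}. Here v_11(4477/48) = v_11(num) − v_11(den) = 2; compare against these criteria.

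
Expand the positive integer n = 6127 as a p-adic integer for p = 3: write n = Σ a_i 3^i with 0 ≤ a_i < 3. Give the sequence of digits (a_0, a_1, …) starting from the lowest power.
(a_0, a_1, …) = (1, 2, 2, 1, 0, 1, 2, 2)

Repeated division by 3 gives the digits low-to-high: 6127 = 1 + 2·3^1 + 2·3^2 + 1·3^3 + 1·3^5 + 2·3^6 + 2·3^7. Digit sequence: (1, 2, 2, 1, 0, 1, 2, 2).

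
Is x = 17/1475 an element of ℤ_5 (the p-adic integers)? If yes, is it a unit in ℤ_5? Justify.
x ∉ ℤ_5 (v_5(x) = -2 < 0)

ℤ_5 = {x ∈ ℚ_5 : v_5(x) ≥ 0} and ℤ_5^× = {x ∈ ℤ_5 : v_5(x) = 0}. Here v_5(17/1475) = v_5(num) − v_5(den) = -2; compare against these criteria.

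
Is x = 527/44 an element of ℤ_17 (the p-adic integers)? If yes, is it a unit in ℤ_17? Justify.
x ∈ ℤ_17 but not a unit; v_17(x) = 1 > 0

ℤ_17 = {x ∈ ℚ_17 : v_17(x) ≥ 0} and ℤ_17^× = {x ∈ ℤ_17 : v_17(x) = 0}. Here v_17(527/44) = v_17(num) − v_17(den) = 1; compare against these criteria.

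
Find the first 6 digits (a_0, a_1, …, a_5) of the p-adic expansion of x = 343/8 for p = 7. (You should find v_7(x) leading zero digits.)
(a_0, …, a_5) = (0, 0, 0, 1, 6, 0)

v_7(343/8) = 3, so a_0 = ... = a_2 = 0. Factor out: x = 7^3 · u with u = 1/8 a unit in ℤ_7. Expand u iteratively via a_{v+i} = u_i mod 7, u_{i+1} = (u_i − a_{v+i})/7:
  u_0 = 1/8;  a_3 = 1;  u_1 = (u_0 − 1)/7 = -1/8
  u_1 = -1/8;  a_4 = 6;  u_2 = (u_1 − 6)/7 = -7/8
  u_2 = -7/8;  a_5 = 0;  u_3 = (u_2 − 0)/7 = -1/8
Digits: (0, 0, 0, 1, 6, 0).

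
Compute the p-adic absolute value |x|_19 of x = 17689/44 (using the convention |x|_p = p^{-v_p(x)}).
|17689/44|_19 = 1/361

Step 1 — compute v_19(x) by factoring powers of 19 out of the numerator and denominator: v_19(17689/44) = 2. Step 2 — apply |x|_p = p^{-v_p(x)} = 19^{-2} = 1/361.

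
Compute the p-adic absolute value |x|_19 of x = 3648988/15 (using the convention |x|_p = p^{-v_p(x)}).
|3648988/15|_19 = 1/130321

Step 1 — compute v_19(x) by factoring powers of 19 out of the numerator and denominator: v_19(3648988/15) = 4. Step 2 — apply |x|_p = p^{-v_p(x)} = 19^{-4} = 1/130321.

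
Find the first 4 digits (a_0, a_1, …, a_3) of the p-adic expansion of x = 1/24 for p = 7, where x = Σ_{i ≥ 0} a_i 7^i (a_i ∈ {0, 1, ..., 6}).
(a_0, …, a_3) = (5, 6, 4, 6)

v_7(1/24) = 0 (numerator and denominator both coprime to 7), so x ∈ ℤ_7^×. Compute digits iteratively via a_i = x_i mod 7, x_{i+1} = (x_i − a_i)/7, with x_0 = x:
  x_0 = 1/24;  a_0 = 5;  x_1 = (x_0 − 5)/7 = -17/24
  x_1 = -17/24;  a_1 = 6;  x_2 = (x_1 − 6)/7 = -23/24
  x_2 = -23/24;  a_2 = 4;  x_3 = (x_2 − 4)/7 = -17/24
  x_3 = -17/24;  a_3 = 6;  x_4 = (x_3 − 6)/7 = -23/24
Digits: (5, 6, 4, 6).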